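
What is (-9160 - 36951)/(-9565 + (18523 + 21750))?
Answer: -46111/30708 ≈ -1.5016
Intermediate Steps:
(-9160 - 36951)/(-9565 + (18523 + 21750)) = -46111/(-9565 + 40273) = -46111/30708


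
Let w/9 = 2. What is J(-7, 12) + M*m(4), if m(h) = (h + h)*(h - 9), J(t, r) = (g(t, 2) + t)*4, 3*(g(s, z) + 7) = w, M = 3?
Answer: -152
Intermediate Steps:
w = 18 (w = 9*2 = 18)
g(s, z) = -1 (g(s, z) = -7 + (⅓)*18 = -7 + 6 = -1)
J(t, r) = -4 + 4*t (J(t, r) = (-1 + t)*4 = -4 + 4*t)
m(h) = 2*h*(-9 + h) (m(h) = (2*h)*(-9 + h) = 2*h*(-9 + h))
J(-7, 12) + M*m(4) = (-4 + 4*(-7)) + 3*(2*4*(-9 + 4)) = (-4 - 28) + 3*(2*4*(-5)) = -32 + 3*(-40) = -32 - 120 = -152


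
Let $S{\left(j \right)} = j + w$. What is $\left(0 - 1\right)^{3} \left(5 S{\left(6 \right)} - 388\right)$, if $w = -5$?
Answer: $383$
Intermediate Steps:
$S{\left(j \right)} = -5 + j$ ($S{\left(j \right)} = j - 5 = -5 + j$)
$\left(0 - 1\right)^{3} \left(5 S{\left(6 \right)} - 388\right) = \left(0 - 1\right)^{3} \left(5 \left(-5 + 6\right) - 388\right) = \left(-1\right)^{3} \left(5 \cdot 1 - 388\right) = - (5 - 388) = \left(-1\right) \left(-383\right) = 383$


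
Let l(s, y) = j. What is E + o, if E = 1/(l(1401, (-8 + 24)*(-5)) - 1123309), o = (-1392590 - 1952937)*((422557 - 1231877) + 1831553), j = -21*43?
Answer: -3844701726930663693/1124212 ≈ -3.4199e+12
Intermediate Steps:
j = -903
l(s, y) = -903
o = -3419908101791 (o = -3345527*(-809320 + 1831553) = -3345527*1022233 = -3419908101791)
E = -1/1124212 (E = 1/(-903 - 1123309) = 1/(-1124212) = -1/1124212 ≈ -8.8951e-7)
E + o = -1/1124212 - 3419908101791 = -3844701726930663693/1124212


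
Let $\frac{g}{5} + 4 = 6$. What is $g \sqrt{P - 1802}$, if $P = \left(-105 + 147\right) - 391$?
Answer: $30 i \sqrt{239} \approx 463.79 i$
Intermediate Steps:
$P = -349$ ($P = 42 - 391 = -349$)
$g = 10$ ($g = -20 + 5 \cdot 6 = -20 + 30 = 10$)
$g \sqrt{P - 1802} = 10 \sqrt{-349 - 1802} = 10 \sqrt{-2151} = 10 \cdot 3 i \sqrt{239} = 30 i \sqrt{239}$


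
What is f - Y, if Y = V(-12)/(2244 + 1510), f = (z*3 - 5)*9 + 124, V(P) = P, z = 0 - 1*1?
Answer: 97610/1877 ≈ 52.003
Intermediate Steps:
z = -1 (z = 0 - 1 = -1)
f = 52 (f = (-1*3 - 5)*9 + 124 = (-3 - 5)*9 + 124 = -8*9 + 124 = -72 + 124 = 52)
Y = -6/1877 (Y = -12/(2244 + 1510) = -12/3754 = -12*1/3754 = -6/1877 ≈ -0.0031966)
f - Y = 52 - 1*(-6/1877) = 52 + 6/1877 = 97610/1877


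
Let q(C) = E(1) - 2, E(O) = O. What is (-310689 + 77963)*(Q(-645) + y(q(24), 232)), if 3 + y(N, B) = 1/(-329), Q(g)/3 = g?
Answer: 148386795778/329 ≈ 4.5102e+8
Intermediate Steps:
Q(g) = 3*g
q(C) = -1 (q(C) = 1 - 2 = -1)
y(N, B) = -988/329 (y(N, B) = -3 + 1/(-329) = -3 - 1/329 = -988/329)
(-310689 + 77963)*(Q(-645) + y(q(24), 232)) = (-310689 + 77963)*(3*(-645) - 988/329) = -232726*(-1935 - 988/329) = -232726*(-637603/329) = 148386795778/329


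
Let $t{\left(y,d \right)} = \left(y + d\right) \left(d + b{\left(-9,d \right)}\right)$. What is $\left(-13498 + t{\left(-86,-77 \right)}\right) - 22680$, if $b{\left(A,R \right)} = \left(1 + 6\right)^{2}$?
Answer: $-31614$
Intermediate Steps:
$b{\left(A,R \right)} = 49$ ($b{\left(A,R \right)} = 7^{2} = 49$)
$t{\left(y,d \right)} = \left(49 + d\right) \left(d + y\right)$ ($t{\left(y,d \right)} = \left(y + d\right) \left(d + 49\right) = \left(d + y\right) \left(49 + d\right) = \left(49 + d\right) \left(d + y\right)$)
$\left(-13498 + t{\left(-86,-77 \right)}\right) - 22680 = \left(-13498 + \left(\left(-77\right)^{2} + 49 \left(-77\right) + 49 \left(-86\right) - -6622\right)\right) - 22680 = \left(-13498 + \left(5929 - 3773 - 4214 + 6622\right)\right) - 22680 = \left(-13498 + 4564\right) - 22680 = -8934 - 22680 = -31614$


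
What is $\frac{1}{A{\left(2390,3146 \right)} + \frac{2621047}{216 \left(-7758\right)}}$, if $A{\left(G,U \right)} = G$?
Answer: $\frac{1675728}{4002368873} \approx 0.00041868$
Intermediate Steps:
$\frac{1}{A{\left(2390,3146 \right)} + \frac{2621047}{216 \left(-7758\right)}} = \frac{1}{2390 + \frac{2621047}{216 \left(-7758\right)}} = \frac{1}{2390 + \frac{2621047}{-1675728}} = \frac{1}{2390 + 2621047 \left(- \frac{1}{1675728}\right)} = \frac{1}{2390 - \frac{2621047}{1675728}} = \frac{1}{\frac{4002368873}{1675728}} = \frac{1675728}{4002368873}$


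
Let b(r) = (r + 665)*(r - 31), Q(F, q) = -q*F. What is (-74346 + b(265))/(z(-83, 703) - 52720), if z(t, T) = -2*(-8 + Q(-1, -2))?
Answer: -71637/26350 ≈ -2.7187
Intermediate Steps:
Q(F, q) = -F*q
b(r) = (-31 + r)*(665 + r) (b(r) = (665 + r)*(-31 + r) = (-31 + r)*(665 + r))
z(t, T) = 20 (z(t, T) = -2*(-8 - 1*(-1)*(-2)) = -2*(-8 - 2) = -2*(-10) = 20)
(-74346 + b(265))/(z(-83, 703) - 52720) = (-74346 + (-20615 + 265**2 + 634*265))/(20 - 52720) = (-74346 + (-20615 + 70225 + 168010))/(-52700) = (-74346 + 217620)*(-1/52700) = 143274*(-1/52700) = -71637/26350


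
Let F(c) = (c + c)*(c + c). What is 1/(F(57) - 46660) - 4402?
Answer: -148188929/33664 ≈ -4402.0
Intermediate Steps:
F(c) = 4*c² (F(c) = (2*c)*(2*c) = 4*c²)
1/(F(57) - 46660) - 4402 = 1/(4*57² - 46660) - 4402 = 1/(4*3249 - 46660) - 4402 = 1/(12996 - 46660) - 4402 = 1/(-33664) - 4402 = -1/33664 - 4402 = -148188929/33664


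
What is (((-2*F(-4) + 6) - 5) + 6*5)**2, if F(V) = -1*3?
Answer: 1369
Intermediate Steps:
F(V) = -3
(((-2*F(-4) + 6) - 5) + 6*5)**2 = (((-2*(-3) + 6) - 5) + 6*5)**2 = (((6 + 6) - 5) + 30)**2 = ((12 - 5) + 30)**2 = (7 + 30)**2 = 37**2 = 1369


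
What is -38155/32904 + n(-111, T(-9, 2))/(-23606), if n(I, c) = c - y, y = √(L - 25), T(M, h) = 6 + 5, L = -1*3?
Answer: -40956767/35305992 + I*√7/11803 ≈ -1.1601 + 0.00022416*I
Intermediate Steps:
L = -3
T(M, h) = 11
y = 2*I*√7 (y = √(-3 - 25) = √(-28) = 2*I*√7 ≈ 5.2915*I)
n(I, c) = c - 2*I*√7
-38155/32904 + n(-111, T(-9, 2))/(-23606) = -38155/32904 + (11 - 2*I*√7)/(-23606) = -38155*1/32904 + (11 - 2*I*√7)*(-1/23606) = -38155/32904 + (-1/2146 + I*√7/11803) = -40956767/35305992 + I*√7/11803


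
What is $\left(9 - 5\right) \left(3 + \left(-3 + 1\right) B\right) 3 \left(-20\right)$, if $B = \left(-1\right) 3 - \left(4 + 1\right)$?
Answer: $-4560$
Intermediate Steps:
$B = -8$ ($B = -3 - 5 = -8$)
$\left(9 - 5\right) \left(3 + \left(-3 + 1\right) B\right) 3 \left(-20\right) = \left(9 - 5\right) \left(3 + \left(-3 + 1\right) \left(-8\right)\right) 3 \left(-20\right) = 4 \left(3 - -16\right) 3 \left(-20\right) = 4 \left(3 + 16\right) 3 \left(-20\right) = 4 \cdot 19 \cdot 3 \left(-20\right) = 76 \cdot 3 \left(-20\right) = 228 \left(-20\right) = -4560$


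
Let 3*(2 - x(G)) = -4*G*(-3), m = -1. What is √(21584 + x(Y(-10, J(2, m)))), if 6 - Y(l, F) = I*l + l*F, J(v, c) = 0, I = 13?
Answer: 3*√2338 ≈ 145.06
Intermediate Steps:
Y(l, F) = 6 - 13*l - F*l (Y(l, F) = 6 - (13*l + l*F) = 6 - (13*l + F*l) = 6 + (-13*l - F*l) = 6 - 13*l - F*l)
x(G) = 2 - 4*G (x(G) = 2 - (-4*G)*(-3)/3 = 2 - 4*G)
√(21584 + x(Y(-10, J(2, m)))) = √(21584 + (2 - 4*(6 - 13*(-10) - 1*0*(-10)))) = √(21584 + (2 - 4*(6 + 130 + 0))) = √(21584 + (2 - 4*136)) = √(21584 + (2 - 544)) = √(21584 - 542) = √21042 = 3*√2338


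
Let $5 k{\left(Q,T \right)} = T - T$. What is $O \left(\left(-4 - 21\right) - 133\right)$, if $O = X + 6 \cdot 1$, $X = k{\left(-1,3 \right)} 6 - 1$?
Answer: $-790$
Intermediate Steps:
$k{\left(Q,T \right)} = 0$ ($k{\left(Q,T \right)} = \frac{T - T}{5} = \frac{1}{5} \cdot 0 = 0$)
$X = -1$ ($X = 0 \cdot 6 - 1 = 0 - 1 = -1$)
$O = 5$ ($O = -1 + 6 \cdot 1 = -1 + 6 = 5$)
$O \left(\left(-4 - 21\right) - 133\right) = 5 \left(\left(-4 - 21\right) - 133\right) = 5 \left(-25 - 133\right) = 5 \left(-158\right) = -790$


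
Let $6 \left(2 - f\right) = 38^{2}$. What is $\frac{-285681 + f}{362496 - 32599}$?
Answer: $- \frac{857759}{989691} \approx -0.86669$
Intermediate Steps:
$f = - \frac{716}{3}$ ($f = 2 - \frac{38^{2}}{6} = 2 - \frac{722}{3} = - \frac{716}{3} \approx -238.67$)
$\frac{-285681 + f}{362496 - 32599} = \frac{-285681 - \frac{716}{3}}{362496 - 32599} = - \frac{857759}{3 \cdot 329897} = \left(- \frac{857759}{3}\right) \frac{1}{329897} = - \frac{857759}{989691}$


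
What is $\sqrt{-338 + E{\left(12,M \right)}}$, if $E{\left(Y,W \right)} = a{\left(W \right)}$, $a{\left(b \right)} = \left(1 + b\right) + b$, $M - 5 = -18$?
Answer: $11 i \sqrt{3} \approx 19.053 i$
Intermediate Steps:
$M = -13$ ($M = 5 - 18 = -13$)
$a{\left(b \right)} = 1 + 2 b$
$E{\left(Y,W \right)} = 1 + 2 W$
$\sqrt{-338 + E{\left(12,M \right)}} = \sqrt{-338 + \left(1 + 2 \left(-13\right)\right)} = \sqrt{-338 + \left(1 - 26\right)} = \sqrt{-338 - 25} = \sqrt{-363} = 11 i \sqrt{3}$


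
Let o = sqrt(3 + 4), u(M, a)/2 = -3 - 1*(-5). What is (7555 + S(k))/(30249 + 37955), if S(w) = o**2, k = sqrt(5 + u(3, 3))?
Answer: 3781/34102 ≈ 0.11087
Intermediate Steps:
u(M, a) = 4 (u(M, a) = 2*(-3 - 1*(-5)) = 2*(-3 + 5) = 2*2 = 4)
k = 3 (k = sqrt(5 + 4) = sqrt(9) = 3)
o = sqrt(7) ≈ 2.6458
S(w) = 7 (S(w) = (sqrt(7))**2 = 7)
(7555 + S(k))/(30249 + 37955) = (7555 + 7)/(30249 + 37955) = 7562/68204 = 7562*(1/68204) = 3781/34102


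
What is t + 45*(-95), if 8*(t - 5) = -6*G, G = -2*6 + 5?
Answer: -17059/4 ≈ -4264.8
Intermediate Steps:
G = -7 (G = -12 + 5 = -7)
t = 41/4 (t = 5 + (-6*(-7))/8 = 5 + (⅛)*42 = 5 + 21/4 = 41/4 ≈ 10.250)
t + 45*(-95) = 41/4 + 45*(-95) = 41/4 - 4275 = -17059/4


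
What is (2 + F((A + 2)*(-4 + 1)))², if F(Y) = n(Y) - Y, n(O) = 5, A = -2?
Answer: 49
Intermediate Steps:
F(Y) = 5 - Y
(2 + F((A + 2)*(-4 + 1)))² = (2 + (5 - (-2 + 2)*(-4 + 1)))² = (2 + (5 - 0*(-3)))² = (2 + (5 - 1*0))² = (2 + (5 + 0))² = (2 + 5)² = 7² = 49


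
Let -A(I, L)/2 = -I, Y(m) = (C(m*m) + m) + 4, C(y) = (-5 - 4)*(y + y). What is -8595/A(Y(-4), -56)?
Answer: 955/64 ≈ 14.922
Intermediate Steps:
C(y) = -18*y
Y(m) = 4 + m - 18*m**2 (Y(m) = (-18*m*m + m) + 4 = (-18*m**2 + m) + 4 = (m - 18*m**2) + 4 = 4 + m - 18*m**2)
A(I, L) = 2*I (A(I, L) = -(-2)*I = 2*I)
-8595/A(Y(-4), -56) = -8595*1/(2*(4 - 4 - 18*(-4)**2)) = -8595*1/(2*(4 - 4 - 18*16)) = -8595*1/(2*(4 - 4 - 288)) = -8595/(2*(-288)) = -8595/(-576) = -8595*(-1/576) = 955/64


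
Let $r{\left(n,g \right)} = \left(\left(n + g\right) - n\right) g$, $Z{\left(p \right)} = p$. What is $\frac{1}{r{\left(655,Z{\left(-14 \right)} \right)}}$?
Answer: $\frac{1}{196} \approx 0.005102$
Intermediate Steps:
$r{\left(n,g \right)} = g^{2}$ ($r{\left(n,g \right)} = \left(\left(g + n\right) - n\right) g = g g = g^{2}$)
$\frac{1}{r{\left(655,Z{\left(-14 \right)} \right)}} = \frac{1}{\left(-14\right)^{2}} = \frac{1}{196}$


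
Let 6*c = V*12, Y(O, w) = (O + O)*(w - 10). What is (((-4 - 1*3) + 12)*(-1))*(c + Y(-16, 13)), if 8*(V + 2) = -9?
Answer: 2045/4 ≈ 511.25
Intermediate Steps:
V = -25/8 (V = -2 + (1/8)*(-9) = -2 - 9/8 = -25/8 ≈ -3.1250)
Y(O, w) = 2*O*(-10 + w) (Y(O, w) = (2*O)*(-10 + w) = 2*O*(-10 + w))
c = -25/4 (c = (-25/8*12)/6 = (1/6)*(-75/2) = -25/4 ≈ -6.2500)
(((-4 - 1*3) + 12)*(-1))*(c + Y(-16, 13)) = (((-4 - 1*3) + 12)*(-1))*(-25/4 + 2*(-16)*(-10 + 13)) = (((-4 - 3) + 12)*(-1))*(-25/4 + 2*(-16)*3) = ((-7 + 12)*(-1))*(-25/4 - 96) = (5*(-1))*(-409/4) = -5*(-409/4) = 2045/4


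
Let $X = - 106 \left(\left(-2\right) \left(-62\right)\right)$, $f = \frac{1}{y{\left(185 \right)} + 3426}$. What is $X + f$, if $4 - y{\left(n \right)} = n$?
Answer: $- \frac{42652279}{3245} \approx -13144.0$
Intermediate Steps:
$y{\left(n \right)} = 4 - n$
$f = \frac{1}{3245}$ ($f = \frac{1}{\left(4 - 185\right) + 3426} = \frac{1}{-181 + 3426} = \frac{1}{3245} \approx 0.00030817$)
$X = -13144$ ($X = \left(-106\right) 124 = -13144$)
$X + f = -13144 + \frac{1}{3245} = - \frac{42652279}{3245}$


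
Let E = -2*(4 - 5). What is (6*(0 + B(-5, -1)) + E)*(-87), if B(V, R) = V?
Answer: 2436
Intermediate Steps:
E = 2 (E = -2*(-1) = 2)
(6*(0 + B(-5, -1)) + E)*(-87) = (6*(0 - 5) + 2)*(-87) = (6*(-5) + 2)*(-87) = (-30 + 2)*(-87) = -28*(-87) = 2436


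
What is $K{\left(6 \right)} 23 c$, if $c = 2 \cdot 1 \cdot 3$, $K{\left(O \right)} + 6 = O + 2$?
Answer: $276$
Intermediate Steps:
$K{\left(O \right)} = -4 + O$ ($K{\left(O \right)} = -6 + \left(O + 2\right) = -6 + \left(2 + O\right) = -4 + O$)
$c = 6$ ($c = 2 \cdot 3 = 6$)
$K{\left(6 \right)} 23 c = \left(-4 + 6\right) 23 \cdot 6 = 2 \cdot 23 \cdot 6 = 46 \cdot 6 = 276$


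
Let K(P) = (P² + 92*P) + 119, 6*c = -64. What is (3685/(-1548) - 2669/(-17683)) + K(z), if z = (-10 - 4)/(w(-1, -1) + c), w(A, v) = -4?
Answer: 340324838629/1656083682 ≈ 205.50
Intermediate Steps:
c = -32/3 (c = (⅙)*(-64) = -32/3 ≈ -10.667)
z = 21/22 (z = (-10 - 4)/(-4 - 32/3) = -14/(-44/3) = -14*(-3/44) = 21/22 ≈ 0.95455)
K(P) = 119 + P² + 92*P
(3685/(-1548) - 2669/(-17683)) + K(z) = (3685/(-1548) - 2669/(-17683)) + (119 + (21/22)² + 92*(21/22)) = (3685*(-1/1548) - 2669*(-1/17683)) + (119 + 441/484 + 966/11) = (-3685/1548 + 2669/17683) + 100541/484 = -61030243/27373284 + 100541/484 = 340324838629/1656083682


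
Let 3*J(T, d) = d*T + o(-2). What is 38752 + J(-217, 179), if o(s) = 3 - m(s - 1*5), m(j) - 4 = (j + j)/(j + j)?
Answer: 77411/3 ≈ 25804.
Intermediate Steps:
m(j) = 5 (m(j) = 4 + (j + j)/(j + j) = 4 + (2*j)/((2*j)) = 4 + (2*j)*(1/(2*j)) = 4 + 1 = 5)
o(s) = -2 (o(s) = 3 - 1*5 = 3 - 5 = -2)
J(T, d) = -⅔ + T*d/3 (J(T, d) = (d*T - 2)/3 = (T*d - 2)/3 = (-2 + T*d)/3 = -⅔ + T*d/3)
38752 + J(-217, 179) = 38752 + (-⅔ + (⅓)*(-217)*179) = 38752 + (-⅔ - 38843/3) = 38752 - 38845/3 = 77411/3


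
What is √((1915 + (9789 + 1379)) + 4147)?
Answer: √17230 ≈ 131.26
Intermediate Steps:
√((1915 + (9789 + 1379)) + 4147) = √((1915 + 11168) + 4147) = √(13083 + 4147) = √17230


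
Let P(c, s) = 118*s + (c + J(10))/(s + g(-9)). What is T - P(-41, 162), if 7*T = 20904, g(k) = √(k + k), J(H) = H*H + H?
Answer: (-112908*√2 + 6097193*I)/(7*(√2 - 54*I)) ≈ -16130.0 + 0.011147*I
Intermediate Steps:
J(H) = H + H² (J(H) = H² + H = H + H²)
g(k) = √2*√k (g(k) = √(2*k) = √2*√k)
T = 20904/7 (T = (⅐)*20904 = 20904/7 ≈ 2986.3)
P(c, s) = 118*s + (110 + c)/(s + 3*I*√2) (P(c, s) = 118*s + (c + 10*(1 + 10))/(s + √2*√(-9)) = 118*s + (c + 10*11)/(s + √2*(3*I)) = 118*s + (c + 110)/(s + 3*I*√2) = 118*s + (110 + c)/(s + 3*I*√2))
T - P(-41, 162) = 20904/7 - (110 - 41 + 118*162² + 354*I*162*√2)/(162 + 3*I*√2) = 20904/7 - (110 - 41 + 118*26244 + 57348*I*√2)/(162 + 3*I*√2) = 20904/7 - (110 - 41 + 3096792 + 57348*I*√2)/(162 + 3*I*√2) = 20904/7 - (3096861 + 57348*I*√2)/(162 + 3*I*√2)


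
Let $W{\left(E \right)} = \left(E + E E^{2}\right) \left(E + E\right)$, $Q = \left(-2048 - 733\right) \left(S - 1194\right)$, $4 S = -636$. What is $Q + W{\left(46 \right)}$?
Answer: $12721837$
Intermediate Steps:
$S = -159$ ($S = \frac{1}{4} \left(-636\right) = -159$)
$Q = 3762693$ ($Q = \left(-2048 - 733\right) \left(-159 - 1194\right) = \left(-2781\right) \left(-1353\right) = 3762693$)
$W{\left(E \right)} = 2 E \left(E + E^{3}\right)$ ($W{\left(E \right)} = \left(E + E^{3}\right) 2 E = 2 E \left(E + E^{3}\right)$)
$Q + W{\left(46 \right)} = 3762693 + 2 \cdot 46^{2} \left(1 + 46^{2}\right) = 3762693 + 2 \cdot 2116 \left(1 + 2116\right) = 3762693 + 2 \cdot 2116 \cdot 2117 = 3762693 + 8959144 = 12721837$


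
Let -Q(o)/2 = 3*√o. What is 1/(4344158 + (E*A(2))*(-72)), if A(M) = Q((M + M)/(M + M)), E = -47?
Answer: 1/4323854 ≈ 2.3128e-7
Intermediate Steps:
Q(o) = -6*√o
A(M) = -6 (A(M) = -6*√1 = -6*1 = -6)
1/(4344158 + (E*A(2))*(-72)) = 1/(4344158 - 47*(-6)*(-72)) = 1/(4344158 + 282*(-72)) = 1/(4344158 - 20304) = 1/4323854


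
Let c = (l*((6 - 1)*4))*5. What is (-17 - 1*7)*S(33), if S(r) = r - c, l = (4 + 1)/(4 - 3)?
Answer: 11208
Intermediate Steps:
l = 5 (l = 5/1 = 5*1 = 5)
c = 500 (c = (5*((6 - 1)*4))*5 = (5*(5*4))*5 = (5*20)*5 = 100*5 = 500)
S(r) = -500 + r (S(r) = r - 1*500 = r - 500 = -500 + r)
(-17 - 1*7)*S(33) = (-17 - 1*7)*(-500 + 33) = (-17 - 7)*(-467) = -24*(-467) = 11208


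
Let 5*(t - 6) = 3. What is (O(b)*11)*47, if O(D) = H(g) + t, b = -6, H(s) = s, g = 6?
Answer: 32571/5 ≈ 6514.2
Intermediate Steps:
t = 33/5 (t = 6 + (1/5)*3 = 6 + 3/5 = 33/5 ≈ 6.6000)
O(D) = 63/5 (O(D) = 6 + 33/5 = 63/5)
(O(b)*11)*47 = ((63/5)*11)*47 = (693/5)*47 = 32571/5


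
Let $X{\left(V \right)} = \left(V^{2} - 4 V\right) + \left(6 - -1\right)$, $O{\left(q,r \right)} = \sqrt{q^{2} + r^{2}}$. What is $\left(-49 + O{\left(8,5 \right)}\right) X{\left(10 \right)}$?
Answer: $-3283 + 67 \sqrt{89} \approx -2650.9$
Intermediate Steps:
$X{\left(V \right)} = 7 + V^{2} - 4 V$ ($X{\left(V \right)} = \left(V^{2} - 4 V\right) + \left(6 + 1\right) = \left(V^{2} - 4 V\right) + 7 = 7 + V^{2} - 4 V$)
$\left(-49 + O{\left(8,5 \right)}\right) X{\left(10 \right)} = \left(-49 + \sqrt{8^{2} + 5^{2}}\right) \left(7 + 10^{2} - 40\right) = \left(-49 + \sqrt{64 + 25}\right) \left(7 + 100 - 40\right) = \left(-49 + \sqrt{89}\right) 67 = -3283 + 67 \sqrt{89}$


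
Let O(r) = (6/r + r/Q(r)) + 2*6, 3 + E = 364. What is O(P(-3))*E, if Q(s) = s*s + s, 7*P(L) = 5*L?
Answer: 120213/40 ≈ 3005.3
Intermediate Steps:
E = 361 (E = -3 + 364 = 361)
P(L) = 5*L/7 (P(L) = (5*L)/7 = 5*L/7)
Q(s) = s + s² (Q(s) = s² + s = s + s²)
O(r) = 12 + 1/(1 + r) + 6/r (O(r) = (6/r + r/((r*(1 + r)))) + 2*6 = (6/r + r*(1/(r*(1 + r)))) + 12 = (6/r + 1/(1 + r)) + 12 = (1/(1 + r) + 6/r) + 12 = 12 + 1/(1 + r) + 6/r)
O(P(-3))*E = ((6 + 12*((5/7)*(-3))² + 19*((5/7)*(-3)))/((((5/7)*(-3)))*(1 + (5/7)*(-3))))*361 = ((6 + 12*(-15/7)² + 19*(-15/7))/((-15/7)*(1 - 15/7)))*361 = -7*(6 + 12*(225/49) - 285/7)/(15*(-8/7))*361 = -7/15*(-7/8)*(6 + 2700/49 - 285/7)*361 = -7/15*(-7/8)*999/49*361 = (333/40)*361 = 120213/40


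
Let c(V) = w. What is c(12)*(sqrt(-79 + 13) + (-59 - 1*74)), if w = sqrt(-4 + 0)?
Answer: 2*I*(-133 + I*sqrt(66)) ≈ -16.248 - 266.0*I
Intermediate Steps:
w = 2*I (w = sqrt(-4) = 2*I ≈ 2.0*I)
c(V) = 2*I
c(12)*(sqrt(-79 + 13) + (-59 - 1*74)) = (2*I)*(sqrt(-79 + 13) + (-59 - 1*74)) = (2*I)*(sqrt(-66) + (-59 - 74)) = (2*I)*(I*sqrt(66) - 133) = (2*I)*(-133 + I*sqrt(66)) = 2*I*(-133 + I*sqrt(66))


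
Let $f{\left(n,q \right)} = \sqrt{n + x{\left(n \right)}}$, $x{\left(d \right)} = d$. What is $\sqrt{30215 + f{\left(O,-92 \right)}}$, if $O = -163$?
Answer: $\sqrt{30215 + i \sqrt{326}} \approx 173.82 + 0.0519 i$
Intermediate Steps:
$f{\left(n,q \right)} = \sqrt{2} \sqrt{n}$ ($f{\left(n,q \right)} = \sqrt{n + n} = \sqrt{2 n} = \sqrt{2} \sqrt{n}$)
$\sqrt{30215 + f{\left(O,-92 \right)}} = \sqrt{30215 + \sqrt{2} \sqrt{-163}} = \sqrt{30215 + \sqrt{2} i \sqrt{163}} = \sqrt{30215 + i \sqrt{326}}$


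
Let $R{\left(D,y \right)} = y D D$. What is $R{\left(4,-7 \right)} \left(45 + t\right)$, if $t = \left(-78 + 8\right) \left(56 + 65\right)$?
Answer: $943600$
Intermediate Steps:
$R{\left(D,y \right)} = y D^{2}$ ($R{\left(D,y \right)} = D y D = y D^{2}$)
$t = -8470$ ($t = \left(-70\right) 121 = -8470$)
$R{\left(4,-7 \right)} \left(45 + t\right) = - 7 \cdot 4^{2} \left(45 - 8470\right) = \left(-7\right) 16 \left(-8425\right) = \left(-112\right) \left(-8425\right) = 943600$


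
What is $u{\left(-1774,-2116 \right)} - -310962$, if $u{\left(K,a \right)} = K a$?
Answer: $4064746$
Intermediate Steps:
$u{\left(-1774,-2116 \right)} - -310962 = \left(-1774\right) \left(-2116\right) - -310962 = 3753784 + 310962 = 4064746$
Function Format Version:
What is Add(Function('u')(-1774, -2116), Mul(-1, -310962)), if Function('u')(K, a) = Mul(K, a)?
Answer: 4064746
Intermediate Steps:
Add(Function('u')(-1774, -2116), Mul(-1, -310962)) = Add(Mul(-1774, -2116), Mul(-1, -310962)) = Add(3753784, 310962) = 4064746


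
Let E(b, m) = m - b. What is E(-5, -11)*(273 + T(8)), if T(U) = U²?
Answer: -2022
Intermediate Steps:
E(-5, -11)*(273 + T(8)) = (-11 - 1*(-5))*(273 + 8²) = (-11 + 5)*(273 + 64) = -6*337 = -2022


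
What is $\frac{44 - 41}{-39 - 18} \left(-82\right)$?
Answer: $\frac{82}{19} \approx 4.3158$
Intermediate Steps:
$\frac{44 - 41}{-39 - 18} \left(-82\right) = \frac{3}{-57} \left(-82\right) = 3 \left(- \frac{1}{57}\right) \left(-82\right) = \left(- \frac{1}{19}\right) \left(-82\right) = \frac{82}{19}$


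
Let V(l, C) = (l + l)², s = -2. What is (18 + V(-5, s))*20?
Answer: 2360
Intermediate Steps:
V(l, C) = 4*l² (V(l, C) = (2*l)² = 4*l²)
(18 + V(-5, s))*20 = (18 + 4*(-5)²)*20 = (18 + 4*25)*20 = (18 + 100)*20 = 118*20 = 2360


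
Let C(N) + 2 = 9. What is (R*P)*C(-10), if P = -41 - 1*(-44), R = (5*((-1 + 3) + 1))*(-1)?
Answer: -315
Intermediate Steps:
C(N) = 7 (C(N) = -2 + 9 = 7)
R = -15 (R = (5*(2 + 1))*(-1) = (5*3)*(-1) = 15*(-1) = -15)
P = 3 (P = -41 + 44 = 3)
(R*P)*C(-10) = -15*3*7 = -45*7 = -315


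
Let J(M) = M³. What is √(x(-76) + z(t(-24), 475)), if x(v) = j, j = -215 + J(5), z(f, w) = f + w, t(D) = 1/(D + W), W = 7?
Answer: 4*√6953/17 ≈ 19.620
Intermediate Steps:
t(D) = 1/(7 + D) (t(D) = 1/(D + 7) = 1/(7 + D))
j = -90 (j = -215 + 5³ = -215 + 125 = -90)
x(v) = -90
√(x(-76) + z(t(-24), 475)) = √(-90 + (1/(7 - 24) + 475)) = √(-90 + (1/(-17) + 475)) = √(-90 + (-1/17 + 475)) = √(-90 + 8074/17) = √(6544/17) = 4*√6953/17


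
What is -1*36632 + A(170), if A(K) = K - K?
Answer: -36632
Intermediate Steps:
A(K) = 0
-1*36632 + A(170) = -1*36632 + 0 = -36632 + 0 = -36632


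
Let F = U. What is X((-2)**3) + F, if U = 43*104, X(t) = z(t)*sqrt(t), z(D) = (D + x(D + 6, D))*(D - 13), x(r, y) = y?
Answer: 4472 + 672*I*sqrt(2) ≈ 4472.0 + 950.35*I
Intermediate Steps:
z(D) = 2*D*(-13 + D) (z(D) = (D + D)*(D - 13) = (2*D)*(-13 + D) = 2*D*(-13 + D))
X(t) = 2*t**(3/2)*(-13 + t) (X(t) = (2*t*(-13 + t))*sqrt(t) = 2*t**(3/2)*(-13 + t))
U = 4472
F = 4472
X((-2)**3) + F = 2*((-2)**3)**(3/2)*(-13 + (-2)**3) + 4472 = 2*(-8)**(3/2)*(-13 - 8) + 4472 = 2*(-16*I*sqrt(2))*(-21) + 4472 = 672*I*sqrt(2) + 4472 = 4472 + 672*I*sqrt(2)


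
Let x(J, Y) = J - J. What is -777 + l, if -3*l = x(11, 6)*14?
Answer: -777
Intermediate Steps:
x(J, Y) = 0
l = 0 (l = -0*14 = -⅓*0 = 0)
-777 + l = -777 + 0 = -777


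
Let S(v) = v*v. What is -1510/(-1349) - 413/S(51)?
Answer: 3370373/3508749 ≈ 0.96056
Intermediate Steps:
S(v) = v²
-1510/(-1349) - 413/S(51) = -1510/(-1349) - 413/(51²) = -1510*(-1/1349) - 413/2601 = 1510/1349 - 413*1/2601 = 1510/1349 - 413/2601 = 3370373/3508749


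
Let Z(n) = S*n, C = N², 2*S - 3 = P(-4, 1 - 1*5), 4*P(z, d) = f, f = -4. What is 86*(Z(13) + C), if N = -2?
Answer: 1462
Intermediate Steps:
P(z, d) = -1 (P(z, d) = (¼)*(-4) = -1)
S = 1 (S = 3/2 + (½)*(-1) = 3/2 - ½ = 1)
C = 4 (C = (-2)² = 4)
Z(n) = n (Z(n) = 1*n = n)
86*(Z(13) + C) = 86*(13 + 4) = 86*17 = 1462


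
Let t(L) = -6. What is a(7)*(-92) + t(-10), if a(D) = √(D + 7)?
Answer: -6 - 92*√14 ≈ -350.23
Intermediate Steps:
a(D) = √(7 + D)
a(7)*(-92) + t(-10) = √(7 + 7)*(-92) - 6 = √14*(-92) - 6 = -92*√14 - 6 = -6 - 92*√14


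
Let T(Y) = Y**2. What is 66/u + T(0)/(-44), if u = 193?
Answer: 66/193 ≈ 0.34197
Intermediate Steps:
66/u + T(0)/(-44) = 66/193 + 0**2/(-44) = 66*(1/193) + 0*(-1/44) = 66/193 + 0 = 66/193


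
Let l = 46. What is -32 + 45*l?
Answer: 2038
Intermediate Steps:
-32 + 45*l = -32 + 45*46 = -32 + 2070 = 2038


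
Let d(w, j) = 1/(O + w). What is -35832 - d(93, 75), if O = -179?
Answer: -3081551/86 ≈ -35832.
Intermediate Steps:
d(w, j) = 1/(-179 + w)
-35832 - d(93, 75) = -35832 - 1/(-179 + 93) = -35832 - 1/(-86) = -35832 - 1*(-1/86) = -35832 + 1/86 = -3081551/86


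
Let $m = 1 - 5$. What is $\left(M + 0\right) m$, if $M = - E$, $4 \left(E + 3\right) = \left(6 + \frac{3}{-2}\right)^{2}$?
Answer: $\frac{33}{4} \approx 8.25$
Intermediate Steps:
$m = -4$ ($m = 1 - 5 = -4$)
$E = \frac{33}{16}$ ($E = -3 + \frac{\left(6 + \frac{3}{-2}\right)^{2}}{4} = -3 + \frac{\left(6 + 3 \left(- \frac{1}{2}\right)\right)^{2}}{4} = -3 + \frac{\left(6 - \frac{3}{2}\right)^{2}}{4} = -3 + \frac{\left(\frac{9}{2}\right)^{2}}{4} = -3 + \frac{1}{4} \cdot \frac{81}{4} = -3 + \frac{81}{16} = \frac{33}{16} \approx 2.0625$)
$M = - \frac{33}{16}$ ($M = \left(-1\right) \frac{33}{16} = - \frac{33}{16} \approx -2.0625$)
$\left(M + 0\right) m = \left(- \frac{33}{16} + 0\right) \left(-4\right) = \left(- \frac{33}{16}\right) \left(-4\right) = \frac{33}{4}$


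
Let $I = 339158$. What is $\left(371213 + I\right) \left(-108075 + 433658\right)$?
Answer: $231284721293$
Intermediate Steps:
$\left(371213 + I\right) \left(-108075 + 433658\right) = \left(371213 + 339158\right) \left(-108075 + 433658\right) = 710371 \cdot 325583 = 231284721293$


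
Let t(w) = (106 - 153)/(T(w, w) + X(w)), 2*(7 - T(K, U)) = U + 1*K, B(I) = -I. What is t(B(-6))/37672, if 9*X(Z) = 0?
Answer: -47/37672 ≈ -0.0012476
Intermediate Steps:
X(Z) = 0 (X(Z) = (⅑)*0 = 0)
T(K, U) = 7 - K/2 - U/2 (T(K, U) = 7 - (U + 1*K)/2 = 7 - (U + K)/2 = 7 - (K + U)/2 = 7 + (-K/2 - U/2) = 7 - K/2 - U/2)
t(w) = -47/(7 - w) (t(w) = (106 - 153)/((7 - w/2 - w/2) + 0) = -47/((7 - w) + 0) = -47/(7 - w))
t(B(-6))/37672 = (47/(-7 - 1*(-6)))/37672 = (47/(-7 + 6))*(1/37672) = (47/(-1))*(1/37672) = (47*(-1))*(1/37672) = -47*1/37672 = -47/37672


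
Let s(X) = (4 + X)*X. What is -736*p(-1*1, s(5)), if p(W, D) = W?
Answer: 736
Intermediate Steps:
s(X) = X*(4 + X)
-736*p(-1*1, s(5)) = -(-736) = -736*(-1) = 736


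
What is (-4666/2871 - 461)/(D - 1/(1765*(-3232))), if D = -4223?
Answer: 7576673222560/69162444660969 ≈ 0.10955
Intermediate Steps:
(-4666/2871 - 461)/(D - 1/(1765*(-3232))) = (-4666/2871 - 461)/(-4223 - 1/(1765*(-3232))) = (-4666*1/2871 - 461)/(-4223 - (-1)/(1765*3232)) = (-4666/2871 - 461)/(-4223 - 1*(-1/5704480)) = -1328197/(2871*(-4223 + 1/5704480)) = -1328197/(2871*(-24090019039/5704480)) = -1328197/2871*(-5704480/24090019039) = 7576673222560/69162444660969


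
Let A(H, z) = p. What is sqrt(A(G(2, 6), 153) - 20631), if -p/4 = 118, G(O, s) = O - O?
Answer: I*sqrt(21103) ≈ 145.27*I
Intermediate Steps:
G(O, s) = 0
p = -472 (p = -4*118 = -472)
A(H, z) = -472
sqrt(A(G(2, 6), 153) - 20631) = sqrt(-472 - 20631) = sqrt(-21103) = I*sqrt(21103)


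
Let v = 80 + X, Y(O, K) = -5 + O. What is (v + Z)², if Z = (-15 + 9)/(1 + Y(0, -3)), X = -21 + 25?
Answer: 29241/4 ≈ 7310.3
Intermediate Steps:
X = 4
v = 84 (v = 80 + 4 = 84)
Z = 3/2 (Z = (-15 + 9)/(1 + (-5 + 0)) = -6/(1 - 5) = -6/(-4) = -6*(-¼) = 3/2 ≈ 1.5000)
(v + Z)² = (84 + 3/2)² = (171/2)² = 29241/4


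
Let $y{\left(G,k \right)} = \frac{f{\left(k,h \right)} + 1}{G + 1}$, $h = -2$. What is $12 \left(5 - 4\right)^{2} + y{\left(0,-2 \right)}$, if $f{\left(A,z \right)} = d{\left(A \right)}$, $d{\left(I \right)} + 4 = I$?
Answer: $7$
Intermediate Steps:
$d{\left(I \right)} = -4 + I$
$f{\left(A,z \right)} = -4 + A$
$y{\left(G,k \right)} = \frac{-3 + k}{1 + G}$ ($y{\left(G,k \right)} = \frac{\left(-4 + k\right) + 1}{G + 1} = \frac{-3 + k}{1 + G}$)
$12 \left(5 - 4\right)^{2} + y{\left(0,-2 \right)} = 12 \left(5 - 4\right)^{2} + \frac{-3 - 2}{1 + 0} = 12 \cdot 1^{2} + 1^{-1} \left(-5\right) = 12 \cdot 1 + 1 \left(-5\right) = 12 - 5 = 7$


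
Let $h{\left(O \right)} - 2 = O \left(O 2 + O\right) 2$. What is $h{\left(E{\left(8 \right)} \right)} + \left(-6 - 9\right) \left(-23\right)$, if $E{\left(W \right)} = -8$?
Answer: $731$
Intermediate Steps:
$h{\left(O \right)} = 2 + 6 O^{2}$ ($h{\left(O \right)} = 2 + O \left(O 2 + O\right) 2 = 2 + O \left(2 O + O\right) 2 = 2 + O 3 O 2 = 2 + 3 O^{2} \cdot 2 = 2 + 6 O^{2}$)
$h{\left(E{\left(8 \right)} \right)} + \left(-6 - 9\right) \left(-23\right) = \left(2 + 6 \left(-8\right)^{2}\right) + \left(-6 - 9\right) \left(-23\right) = \left(2 + 6 \cdot 64\right) - -345 = \left(2 + 384\right) + 345 = 386 + 345 = 731$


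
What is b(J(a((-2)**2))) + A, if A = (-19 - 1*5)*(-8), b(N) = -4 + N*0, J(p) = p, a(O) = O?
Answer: 188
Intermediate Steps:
b(N) = -4 (b(N) = -4 + 0 = -4)
A = 192 (A = (-19 - 5)*(-8) = -24*(-8) = 192)
b(J(a((-2)**2))) + A = -4 + 192 = 188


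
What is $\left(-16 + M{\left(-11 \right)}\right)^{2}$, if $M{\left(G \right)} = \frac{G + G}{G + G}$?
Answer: $225$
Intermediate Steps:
$M{\left(G \right)} = 1$ ($M{\left(G \right)} = \frac{2 G}{2 G} = 2 G \frac{1}{2 G} = 1$)
$\left(-16 + M{\left(-11 \right)}\right)^{2} = \left(-16 + 1\right)^{2} = \left(-15\right)^{2} = 225$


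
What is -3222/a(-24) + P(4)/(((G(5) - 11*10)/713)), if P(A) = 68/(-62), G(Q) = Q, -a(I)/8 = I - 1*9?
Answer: -21977/4620 ≈ -4.7569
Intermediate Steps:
a(I) = 72 - 8*I (a(I) = -8*(I - 1*9) = -8*(I - 9) = -8*(-9 + I) = 72 - 8*I)
P(A) = -34/31 (P(A) = 68*(-1/62) = -34/31)
-3222/a(-24) + P(4)/(((G(5) - 11*10)/713)) = -3222/(72 - 8*(-24)) - 34*713/(5 - 11*10)/31 = -3222/(72 + 192) - 34*713/(5 - 110)/31 = -3222/264 - 34/(31*((-105*1/713))) = -3222*1/264 - 34/(31*(-105/713)) = -537/44 - 34/31*(-713/105) = -537/44 + 782/105 = -21977/4620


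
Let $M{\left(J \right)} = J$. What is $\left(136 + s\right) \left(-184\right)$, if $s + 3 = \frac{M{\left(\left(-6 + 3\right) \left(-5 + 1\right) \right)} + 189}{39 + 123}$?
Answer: $- \frac{666908}{27} \approx -24700.0$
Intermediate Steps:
$s = - \frac{95}{54}$ ($s = -3 + \frac{\left(-6 + 3\right) \left(-5 + 1\right) + 189}{39 + 123} = -3 + \frac{\left(-3\right) \left(-4\right) + 189}{162} = -3 + \left(12 + 189\right) \frac{1}{162} = -3 + 201 \cdot \frac{1}{162} = -3 + \frac{67}{54} = - \frac{95}{54} \approx -1.7593$)
$\left(136 + s\right) \left(-184\right) = \left(136 - \frac{95}{54}\right) \left(-184\right) = \frac{7249}{54} \left(-184\right) = - \frac{666908}{27}$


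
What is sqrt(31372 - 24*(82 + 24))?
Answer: 2*sqrt(7207) ≈ 169.79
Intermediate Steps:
sqrt(31372 - 24*(82 + 24)) = sqrt(31372 - 24*106) = sqrt(31372 - 2544) = sqrt(28828) = 2*sqrt(7207)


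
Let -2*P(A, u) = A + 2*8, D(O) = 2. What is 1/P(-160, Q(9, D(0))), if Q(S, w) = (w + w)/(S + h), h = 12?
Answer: 1/72 ≈ 0.013889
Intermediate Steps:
Q(S, w) = 2*w/(12 + S) (Q(S, w) = (w + w)/(S + 12) = (2*w)/(12 + S) = 2*w/(12 + S))
P(A, u) = -8 - A/2 (P(A, u) = -(A + 2*8)/2 = -(A + 16)/2 = -(16 + A)/2 = -8 - A/2)
1/P(-160, Q(9, D(0))) = 1/(-8 - 1/2*(-160)) = 1/(-8 + 80) = 1/72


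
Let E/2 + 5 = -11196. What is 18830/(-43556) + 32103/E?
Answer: -227513491/121967689 ≈ -1.8654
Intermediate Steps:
E = -22402 (E = -10 + 2*(-11196) = -10 - 22392 = -22402)
18830/(-43556) + 32103/E = 18830/(-43556) + 32103/(-22402) = 18830*(-1/43556) + 32103*(-1/22402) = -9415/21778 - 32103/22402 = -227513491/121967689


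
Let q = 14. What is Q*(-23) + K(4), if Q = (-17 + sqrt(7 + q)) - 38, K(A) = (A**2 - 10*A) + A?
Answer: 1245 - 23*sqrt(21) ≈ 1139.6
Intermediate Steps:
K(A) = A**2 - 9*A
Q = -55 + sqrt(21) (Q = (-17 + sqrt(7 + 14)) - 38 = (-17 + sqrt(21)) - 38 = -55 + sqrt(21) ≈ -50.417)
Q*(-23) + K(4) = (-55 + sqrt(21))*(-23) + 4*(-9 + 4) = (1265 - 23*sqrt(21)) + 4*(-5) = (1265 - 23*sqrt(21)) - 20 = 1245 - 23*sqrt(21)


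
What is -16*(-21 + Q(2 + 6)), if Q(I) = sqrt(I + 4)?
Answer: 336 - 32*sqrt(3) ≈ 280.57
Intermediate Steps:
Q(I) = sqrt(4 + I)
-16*(-21 + Q(2 + 6)) = -16*(-21 + sqrt(4 + (2 + 6))) = -16*(-21 + sqrt(4 + 8)) = -16*(-21 + sqrt(12)) = -16*(-21 + 2*sqrt(3)) = 336 - 32*sqrt(3)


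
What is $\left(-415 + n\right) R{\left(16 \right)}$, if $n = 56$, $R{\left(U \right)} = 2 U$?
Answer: $-11488$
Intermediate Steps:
$\left(-415 + n\right) R{\left(16 \right)} = \left(-415 + 56\right) 2 \cdot 16 = \left(-359\right) 32 = -11488$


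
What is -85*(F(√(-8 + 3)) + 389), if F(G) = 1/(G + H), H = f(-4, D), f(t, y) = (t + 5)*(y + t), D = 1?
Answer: -462655/14 + 85*I*√5/14 ≈ -33047.0 + 13.576*I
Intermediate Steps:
f(t, y) = (5 + t)*(t + y)
H = -3 (H = (-4)² + 5*(-4) + 5*1 - 4*1 = 16 - 20 + 5 - 4 = -3)
F(G) = 1/(-3 + G) (F(G) = 1/(G - 3) = 1/(-3 + G))
-85*(F(√(-8 + 3)) + 389) = -85*(1/(-3 + √(-8 + 3)) + 389) = -85*(1/(-3 + √(-5)) + 389) = -85*(1/(-3 + I*√5) + 389) = -85*(389 + 1/(-3 + I*√5)) = -33065 - 85/(-3 + I*√5)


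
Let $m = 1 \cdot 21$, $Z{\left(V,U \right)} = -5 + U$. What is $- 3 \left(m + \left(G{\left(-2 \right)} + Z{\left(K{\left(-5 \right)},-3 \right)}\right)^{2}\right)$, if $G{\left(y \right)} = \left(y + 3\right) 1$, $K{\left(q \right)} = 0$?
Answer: $-210$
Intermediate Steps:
$m = 21$
$G{\left(y \right)} = 3 + y$ ($G{\left(y \right)} = \left(3 + y\right) 1 = 3 + y$)
$- 3 \left(m + \left(G{\left(-2 \right)} + Z{\left(K{\left(-5 \right)},-3 \right)}\right)^{2}\right) = - 3 \left(21 + \left(\left(3 - 2\right) - 8\right)^{2}\right) = - 3 \left(21 + \left(1 - 8\right)^{2}\right) = - 3 \left(21 + \left(-7\right)^{2}\right) = - 3 \left(21 + 49\right) = \left(-3\right) 70 = -210$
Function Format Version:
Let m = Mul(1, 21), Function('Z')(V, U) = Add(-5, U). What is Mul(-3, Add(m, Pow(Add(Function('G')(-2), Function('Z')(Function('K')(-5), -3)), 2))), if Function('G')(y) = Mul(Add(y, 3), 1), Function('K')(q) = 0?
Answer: -210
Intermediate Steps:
m = 21
Function('G')(y) = Add(3, y) (Function('G')(y) = Mul(Add(3, y), 1) = Add(3, y))
Mul(-3, Add(m, Pow(Add(Function('G')(-2), Function('Z')(Function('K')(-5), -3)), 2))) = Mul(-3, Add(21, Pow(Add(Add(3, -2), Add(-5, -3)), 2))) = Mul(-3, Add(21, Pow(Add(1, -8), 2))) = Mul(-3, Add(21, Pow(-7, 2))) = Mul(-3, Add(21, 49)) = Mul(-3, 70) = -210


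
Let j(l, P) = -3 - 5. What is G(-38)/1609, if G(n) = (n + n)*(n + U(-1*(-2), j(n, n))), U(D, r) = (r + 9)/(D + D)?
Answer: 2869/1609 ≈ 1.7831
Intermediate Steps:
j(l, P) = -8
U(D, r) = (9 + r)/(2*D) (U(D, r) = (9 + r)/((2*D)) = (9 + r)*(1/(2*D)) = (9 + r)/(2*D))
G(n) = 2*n*(1/4 + n) (G(n) = (n + n)*(n + (9 - 8)/(2*((-1*(-2))))) = (2*n)*(n + (1/2)*1/2) = (2*n)*(n + (1/2)*(1/2)*1) = (2*n)*(n + 1/4) = (2*n)*(1/4 + n) = 2*n*(1/4 + n))
G(-38)/1609 = ((1/2)*(-38)*(1 + 4*(-38)))/1609 = ((1/2)*(-38)*(1 - 152))*(1/1609) = ((1/2)*(-38)*(-151))*(1/1609) = 2869*(1/1609) = 2869/1609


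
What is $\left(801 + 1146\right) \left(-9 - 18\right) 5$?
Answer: $-262845$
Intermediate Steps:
$\left(801 + 1146\right) \left(-9 - 18\right) 5 = 1947 \left(\left(-27\right) 5\right) = 1947 \left(-135\right) = -262845$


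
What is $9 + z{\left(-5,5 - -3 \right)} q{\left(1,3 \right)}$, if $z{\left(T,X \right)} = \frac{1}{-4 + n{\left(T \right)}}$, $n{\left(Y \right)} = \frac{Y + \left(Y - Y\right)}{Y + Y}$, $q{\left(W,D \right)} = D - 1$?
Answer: $\frac{59}{7} \approx 8.4286$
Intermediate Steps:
$q{\left(W,D \right)} = -1 + D$ ($q{\left(W,D \right)} = D - 1 = -1 + D$)
$n{\left(Y \right)} = \frac{1}{2}$ ($n{\left(Y \right)} = \frac{Y + 0}{2 Y} = Y \frac{1}{2 Y} = \frac{1}{2}$)
$z{\left(T,X \right)} = - \frac{2}{7}$ ($z{\left(T,X \right)} = \frac{1}{-4 + \frac{1}{2}} = \frac{1}{- \frac{7}{2}} = - \frac{2}{7}$)
$9 + z{\left(-5,5 - -3 \right)} q{\left(1,3 \right)} = 9 - \frac{2 \left(-1 + 3\right)}{7} = 9 - \frac{4}{7} = \frac{59}{7}$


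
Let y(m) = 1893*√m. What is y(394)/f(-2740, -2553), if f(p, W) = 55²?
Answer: 1893*√394/3025 ≈ 12.421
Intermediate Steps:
f(p, W) = 3025
y(394)/f(-2740, -2553) = (1893*√394)/3025 = (1893*√394)*(1/3025) = 1893*√394/3025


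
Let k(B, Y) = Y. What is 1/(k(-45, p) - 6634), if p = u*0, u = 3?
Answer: -1/6634 ≈ -0.00015074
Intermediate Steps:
p = 0 (p = 3*0 = 0)
1/(k(-45, p) - 6634) = 1/(0 - 6634) = 1/(-6634) = -1/6634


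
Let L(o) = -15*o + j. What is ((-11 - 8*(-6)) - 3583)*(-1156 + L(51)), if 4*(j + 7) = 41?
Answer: 13600683/2 ≈ 6.8003e+6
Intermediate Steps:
j = 13/4 (j = -7 + (¼)*41 = -7 + 41/4 = 13/4 ≈ 3.2500)
L(o) = 13/4 - 15*o (L(o) = -15*o + 13/4 = 13/4 - 15*o)
((-11 - 8*(-6)) - 3583)*(-1156 + L(51)) = ((-11 - 8*(-6)) - 3583)*(-1156 + (13/4 - 15*51)) = ((-11 + 48) - 3583)*(-1156 + (13/4 - 765)) = (37 - 3583)*(-1156 - 3047/4) = -3546*(-7671/4) = 13600683/2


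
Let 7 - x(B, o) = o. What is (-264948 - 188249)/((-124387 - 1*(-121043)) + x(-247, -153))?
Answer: 453197/3184 ≈ 142.34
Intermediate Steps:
x(B, o) = 7 - o
(-264948 - 188249)/((-124387 - 1*(-121043)) + x(-247, -153)) = (-264948 - 188249)/((-124387 - 1*(-121043)) + (7 - 1*(-153))) = -453197/((-124387 + 121043) + (7 + 153)) = -453197/(-3344 + 160) = -453197/(-3184) = -453197*(-1/3184) = 453197/3184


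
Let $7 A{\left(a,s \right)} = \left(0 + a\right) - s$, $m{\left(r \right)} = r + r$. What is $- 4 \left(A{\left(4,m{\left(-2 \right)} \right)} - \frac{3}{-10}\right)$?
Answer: $- \frac{202}{35} \approx -5.7714$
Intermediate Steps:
$m{\left(r \right)} = 2 r$
$A{\left(a,s \right)} = - \frac{s}{7} + \frac{a}{7}$ ($A{\left(a,s \right)} = \frac{\left(0 + a\right) - s}{7} = \frac{a - s}{7} = - \frac{s}{7} + \frac{a}{7}$)
$- 4 \left(A{\left(4,m{\left(-2 \right)} \right)} - \frac{3}{-10}\right) = - 4 \left(\left(- \frac{2 \left(-2\right)}{7} + \frac{1}{7} \cdot 4\right) - \frac{3}{-10}\right) = - 4 \left(\left(\left(- \frac{1}{7}\right) \left(-4\right) + \frac{4}{7}\right) - - \frac{3}{10}\right) = - 4 \left(\left(\frac{4}{7} + \frac{4}{7}\right) + \frac{3}{10}\right) = - 4 \left(\frac{8}{7} + \frac{3}{10}\right) = \left(-4\right) \frac{101}{70} = - \frac{202}{35}$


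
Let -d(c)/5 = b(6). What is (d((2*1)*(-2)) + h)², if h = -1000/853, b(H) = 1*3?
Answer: 190302025/727609 ≈ 261.54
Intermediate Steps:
b(H) = 3
d(c) = -15 (d(c) = -5*3 = -15)
h = -1000/853 (h = -1000*1/853 = -1000/853 ≈ -1.1723)
(d((2*1)*(-2)) + h)² = (-15 - 1000/853)² = (-13795/853)² = 190302025/727609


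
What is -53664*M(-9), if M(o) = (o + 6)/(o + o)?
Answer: -8944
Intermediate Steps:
M(o) = (6 + o)/(2*o) (M(o) = (6 + o)/((2*o)) = (6 + o)*(1/(2*o)) = (6 + o)/(2*o))
-53664*M(-9) = -26832*(6 - 9)/(-9) = -26832*(-1)*(-3)/9 = -53664*⅙ = -8944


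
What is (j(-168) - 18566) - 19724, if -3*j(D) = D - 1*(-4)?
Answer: -114706/3 ≈ -38235.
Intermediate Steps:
j(D) = -4/3 - D/3 (j(D) = -(D - 1*(-4))/3 = -(D + 4)/3 = -(4 + D)/3 = -4/3 - D/3)
(j(-168) - 18566) - 19724 = ((-4/3 - ⅓*(-168)) - 18566) - 19724 = ((-4/3 + 56) - 18566) - 19724 = (164/3 - 18566) - 19724 = -55534/3 - 19724 = -114706/3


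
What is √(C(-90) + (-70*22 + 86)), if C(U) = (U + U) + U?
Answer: 2*I*√431 ≈ 41.521*I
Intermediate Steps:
C(U) = 3*U (C(U) = 2*U + U = 3*U)
√(C(-90) + (-70*22 + 86)) = √(3*(-90) + (-70*22 + 86)) = √(-270 + (-1540 + 86)) = √(-270 - 1454) = √(-1724) = 2*I*√431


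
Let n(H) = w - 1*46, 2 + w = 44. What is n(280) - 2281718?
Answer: -2281722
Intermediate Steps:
w = 42 (w = -2 + 44 = 42)
n(H) = -4 (n(H) = 42 - 1*46 = 42 - 46 = -4)
n(280) - 2281718 = -4 - 2281718 = -2281722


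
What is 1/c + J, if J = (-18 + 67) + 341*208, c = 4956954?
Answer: 351829724059/4956954 ≈ 70977.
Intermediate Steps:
J = 70977 (J = 49 + 70928 = 70977)
1/c + J = 1/4956954 + 70977 = 351829724059/4956954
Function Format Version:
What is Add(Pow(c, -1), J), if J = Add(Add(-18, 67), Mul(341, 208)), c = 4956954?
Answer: Rational(351829724059, 4956954) ≈ 70977.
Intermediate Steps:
J = 70977 (J = Add(49, 70928) = 70977)
Add(Pow(c, -1), J) = Add(Pow(4956954, -1), 70977) = Add(Rational(1, 4956954), 70977) = Rational(351829724059, 4956954)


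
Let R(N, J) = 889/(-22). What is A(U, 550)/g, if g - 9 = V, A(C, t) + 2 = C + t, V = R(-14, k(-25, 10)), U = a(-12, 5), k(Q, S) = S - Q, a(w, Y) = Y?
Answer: -12166/691 ≈ -17.606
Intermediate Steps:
U = 5
R(N, J) = -889/22 (R(N, J) = 889*(-1/22) = -889/22)
V = -889/22 ≈ -40.409
A(C, t) = -2 + C + t (A(C, t) = -2 + (C + t) = -2 + C + t)
g = -691/22 (g = 9 - 889/22 = -691/22 ≈ -31.409)
A(U, 550)/g = (-2 + 5 + 550)/(-691/22) = 553*(-22/691) = -12166/691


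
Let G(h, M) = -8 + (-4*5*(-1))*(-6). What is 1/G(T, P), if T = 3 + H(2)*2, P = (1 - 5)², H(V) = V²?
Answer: -1/128 ≈ -0.0078125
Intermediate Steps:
P = 16 (P = (-4)² = 16)
T = 11 (T = 3 + 2²*2 = 3 + 4*2 = 3 + 8 = 11)
G(h, M) = -128 (G(h, M) = -8 - 20*(-1)*(-6) = -8 + 20*(-6) = -8 - 120 = -128)
1/G(T, P) = 1/(-128) = -1/128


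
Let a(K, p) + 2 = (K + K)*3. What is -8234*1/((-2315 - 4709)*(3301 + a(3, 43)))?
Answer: 4117/11649304 ≈ 0.00035341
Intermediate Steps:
a(K, p) = -2 + 6*K (a(K, p) = -2 + (K + K)*3 = -2 + (2*K)*3 = -2 + 6*K)
-8234*1/((-2315 - 4709)*(3301 + a(3, 43))) = -8234*1/((-2315 - 4709)*(3301 + (-2 + 6*3))) = -8234*(-1/(7024*(3301 + (-2 + 18)))) = -8234*(-1/(7024*(3301 + 16))) = -8234/((-7024*3317)) = -8234/(-23298608) = -8234*(-1/23298608) = 4117/11649304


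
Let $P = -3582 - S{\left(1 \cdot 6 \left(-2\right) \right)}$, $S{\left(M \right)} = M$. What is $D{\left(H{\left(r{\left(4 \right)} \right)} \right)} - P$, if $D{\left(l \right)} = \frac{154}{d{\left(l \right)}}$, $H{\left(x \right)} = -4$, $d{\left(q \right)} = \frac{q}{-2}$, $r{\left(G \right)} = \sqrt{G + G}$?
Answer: $3647$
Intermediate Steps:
$r{\left(G \right)} = \sqrt{2} \sqrt{G}$ ($r{\left(G \right)} = \sqrt{2 G} = \sqrt{2} \sqrt{G}$)
$d{\left(q \right)} = - \frac{q}{2}$ ($d{\left(q \right)} = q \left(- \frac{1}{2}\right) = - \frac{q}{2}$)
$D{\left(l \right)} = - \frac{308}{l}$ ($D{\left(l \right)} = \frac{154}{\left(- \frac{1}{2}\right) l} = 154 \left(- \frac{2}{l}\right) = - \frac{308}{l}$)
$P = -3570$ ($P = -3582 - 1 \cdot 6 \left(-2\right) = -3582 - 6 \left(-2\right) = -3582 - -12 = -3582 + 12 = -3570$)
$D{\left(H{\left(r{\left(4 \right)} \right)} \right)} - P = - \frac{308}{-4} - -3570 = \left(-308\right) \left(- \frac{1}{4}\right) + 3570 = 77 + 3570 = 3647$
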